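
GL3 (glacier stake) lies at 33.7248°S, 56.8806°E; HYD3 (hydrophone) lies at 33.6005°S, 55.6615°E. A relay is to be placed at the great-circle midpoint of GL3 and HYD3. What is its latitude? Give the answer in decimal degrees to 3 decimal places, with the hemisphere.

Bx = cos φ₂ cos Δλ = 0.832728,  By = cos φ₂ sin Δλ = -0.017721
φₘ = atan2(sin φ₁ + sin φ₂, √((cos φ₁ + Bx)² + By²)) = -33.66415°
λₘ = λ₁ + atan2(By, cos φ₁ + Bx) = 56.27061°

33.664°S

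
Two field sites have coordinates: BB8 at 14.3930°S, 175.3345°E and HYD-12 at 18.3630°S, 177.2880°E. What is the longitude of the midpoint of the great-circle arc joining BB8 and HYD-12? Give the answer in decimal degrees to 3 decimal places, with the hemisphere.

176.301°E

Bx = cos φ₂ cos Δλ = 0.948528,  By = cos φ₂ sin Δλ = 0.032353
φₘ = atan2(sin φ₁ + sin φ₂, √((cos φ₁ + Bx)² + By²)) = -16.38025°
λₘ = λ₁ + atan2(By, cos φ₁ + Bx) = 176.30130°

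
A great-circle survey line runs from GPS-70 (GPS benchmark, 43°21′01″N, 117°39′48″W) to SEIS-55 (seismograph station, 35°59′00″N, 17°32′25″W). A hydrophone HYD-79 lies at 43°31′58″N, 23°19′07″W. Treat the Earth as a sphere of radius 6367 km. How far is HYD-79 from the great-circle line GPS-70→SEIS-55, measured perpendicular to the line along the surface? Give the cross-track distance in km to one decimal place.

GPS-70: φ = +43.35028°, λ = -117.66333°
SEIS-55: φ = +35.98333°, λ = -17.54028°
HYD-79: φ = +43.53278°, λ = -23.31861°
δ₁₃ = central angle GPS-70→HYD-79 = 1.123120 rad  (haversine)
θ₁₃ = bearing GPS-70→HYD-79 = 53.314°,  θ₁₂ = bearing GPS-70→SEIS-55 = 56.619°
dₓₜ = R·arcsin(sin δ₁₃ · sin(θ₁₃ − θ₁₂)) = 6367·arcsin(0.90146·sin(-3.305°)) = -331.012 km
|dₓₜ| = 331.012 km

331.0 km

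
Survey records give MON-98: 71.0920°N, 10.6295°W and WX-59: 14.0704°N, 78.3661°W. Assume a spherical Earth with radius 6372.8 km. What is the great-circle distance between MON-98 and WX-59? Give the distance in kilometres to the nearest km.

7738 km

Δφ = -57.0216°,  Δλ = -67.7366°
a = sin²(Δφ/2) + cos φ₁ cos φ₂ sin²(Δλ/2) = 0.325458
c = 2·arcsin(√a) = 1.214204 rad = 69.5688°
d = R·c = 6372.8 × 1.214204 = 7737.9 km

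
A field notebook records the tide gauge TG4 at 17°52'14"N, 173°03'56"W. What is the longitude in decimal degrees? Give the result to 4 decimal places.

173.0656°W

173° + 3′/60 + 56″/3600 = 173 + 0.05000 + 0.01556 = 173.0656°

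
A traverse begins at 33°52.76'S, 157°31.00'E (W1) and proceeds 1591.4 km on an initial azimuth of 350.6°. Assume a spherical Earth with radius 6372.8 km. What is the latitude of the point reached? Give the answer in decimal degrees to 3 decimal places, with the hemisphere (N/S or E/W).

19.739°S

W1: φ = -33.87933°, λ = +157.51667°
δ = d/R = 1591.4/6372.8 = 0.249718 rad
φ₂ = arcsin(sin φ₁ cos δ + cos φ₁ sin δ cos θ)
   = arcsin(-0.55745·0.96898 + 0.83021·0.24713·0.98657) = -19.73919°
λ₂ = λ₁ + atan2(sin θ sin δ cos φ₁, cos δ − sin φ₁ sin φ₂) = 155.05892°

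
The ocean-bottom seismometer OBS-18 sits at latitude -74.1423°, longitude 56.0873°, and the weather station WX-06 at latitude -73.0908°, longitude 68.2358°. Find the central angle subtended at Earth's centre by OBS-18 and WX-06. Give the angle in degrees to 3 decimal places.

3.577°

Δφ = 1.0515°,  Δλ = 12.1485°
a = sin²(Δφ/2) + cos φ₁ cos φ₂ sin²(Δλ/2) = 0.000974
c = 2·arcsin(√a) = 0.062432 rad = 3.5771°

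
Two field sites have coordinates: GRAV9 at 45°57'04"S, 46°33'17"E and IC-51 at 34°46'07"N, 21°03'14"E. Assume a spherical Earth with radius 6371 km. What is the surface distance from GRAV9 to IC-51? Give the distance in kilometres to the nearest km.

GRAV9: φ = -45.95111°, λ = +46.55472°
IC-51: φ = +34.76861°, λ = +21.05389°
Δφ = 80.7197°,  Δλ = -25.5008°
a = sin²(Δφ/2) + cos φ₁ cos φ₂ sin²(Δλ/2) = 0.447188
c = 2·arcsin(√a) = 1.464976 rad = 83.9369°
d = R·c = 6371 × 1.464976 = 9333.4 km

9333 km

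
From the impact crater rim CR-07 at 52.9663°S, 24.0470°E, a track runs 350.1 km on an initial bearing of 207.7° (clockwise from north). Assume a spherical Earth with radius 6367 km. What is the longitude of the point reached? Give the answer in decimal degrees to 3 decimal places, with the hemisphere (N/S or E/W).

21.447°E

δ = d/R = 350.1/6367 = 0.054987 rad
φ₂ = arcsin(sin φ₁ cos δ + cos φ₁ sin δ cos θ)
   = arcsin(-0.79828·0.99849 + 0.60228·0.05496·-0.88539) = -55.72888°
λ₂ = λ₁ + atan2(sin θ sin δ cos φ₁, cos δ − sin φ₁ sin φ₂) = 21.44671°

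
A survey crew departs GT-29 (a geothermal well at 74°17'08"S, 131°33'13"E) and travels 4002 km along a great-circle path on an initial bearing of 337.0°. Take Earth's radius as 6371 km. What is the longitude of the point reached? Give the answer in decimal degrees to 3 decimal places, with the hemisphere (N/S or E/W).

GT-29: φ = -74.28556°, λ = +131.55361°
δ = d/R = 4002/6371 = 0.628159 rad
φ₂ = arcsin(sin φ₁ cos δ + cos φ₁ sin δ cos θ)
   = arcsin(-0.96262·0.80911 + 0.27084·0.58766·0.92050) = -39.22439°
λ₂ = λ₁ + atan2(sin θ sin δ cos φ₁, cos δ − sin φ₁ sin φ₂) = 114.31197°

114.312°E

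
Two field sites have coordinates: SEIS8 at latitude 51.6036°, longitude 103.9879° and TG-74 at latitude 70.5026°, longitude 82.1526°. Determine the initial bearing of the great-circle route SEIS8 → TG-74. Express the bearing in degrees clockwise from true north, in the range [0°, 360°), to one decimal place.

Δλ = -21.8353°
y = sin Δλ · cos φ₂ = -0.124140
x = cos φ₁ sin φ₂ − sin φ₁ cos φ₂ cos Δλ = 0.342668
θ = atan2(y, x) = -19.9142° → 340.0858° (mod 360°)

340.1°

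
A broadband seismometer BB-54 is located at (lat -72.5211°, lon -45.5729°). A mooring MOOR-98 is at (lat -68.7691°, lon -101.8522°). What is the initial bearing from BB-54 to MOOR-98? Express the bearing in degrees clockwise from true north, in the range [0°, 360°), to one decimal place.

253.7°

Δλ = -56.2793°
y = sin Δλ · cos φ₂ = -0.301201
x = cos φ₁ sin φ₂ − sin φ₁ cos φ₂ cos Δλ = -0.088218
θ = atan2(y, x) = -106.3247° → 253.6753° (mod 360°)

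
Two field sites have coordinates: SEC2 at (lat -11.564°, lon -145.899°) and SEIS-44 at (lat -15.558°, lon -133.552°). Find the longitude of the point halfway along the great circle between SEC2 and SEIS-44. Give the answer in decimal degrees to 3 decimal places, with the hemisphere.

139.778°W

Bx = cos φ₂ cos Δλ = 0.941077,  By = cos φ₂ sin Δλ = 0.205997
φₘ = atan2(sin φ₁ + sin φ₂, √((cos φ₁ + Bx)² + By²)) = -13.63715°
λₘ = λ₁ + atan2(By, cos φ₁ + Bx) = -139.77762°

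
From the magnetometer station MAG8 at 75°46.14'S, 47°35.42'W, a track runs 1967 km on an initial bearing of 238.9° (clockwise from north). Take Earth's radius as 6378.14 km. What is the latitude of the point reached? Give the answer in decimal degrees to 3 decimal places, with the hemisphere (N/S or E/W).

74.180°S

MAG8: φ = -75.76900°, λ = -47.59033°
δ = d/R = 1967/6378.14 = 0.308397 rad
φ₂ = arcsin(sin φ₁ cos δ + cos φ₁ sin δ cos θ)
   = arcsin(-0.96931·0.95282 + 0.24583·0.30353·-0.51653) = -74.18027°
λ₂ = λ₁ + atan2(sin θ sin δ cos φ₁, cos δ − sin φ₁ sin φ₂) = -120.02751°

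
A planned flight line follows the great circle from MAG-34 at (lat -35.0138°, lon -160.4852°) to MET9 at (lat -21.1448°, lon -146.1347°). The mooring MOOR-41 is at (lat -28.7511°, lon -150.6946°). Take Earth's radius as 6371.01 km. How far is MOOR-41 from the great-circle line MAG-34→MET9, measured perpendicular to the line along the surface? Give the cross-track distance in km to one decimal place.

192.9 km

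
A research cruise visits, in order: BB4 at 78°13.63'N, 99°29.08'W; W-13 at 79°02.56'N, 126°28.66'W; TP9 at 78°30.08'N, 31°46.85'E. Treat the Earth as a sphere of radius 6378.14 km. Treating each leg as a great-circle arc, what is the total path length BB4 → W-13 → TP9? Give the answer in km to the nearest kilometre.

3048 km

BB4: φ = +78.22717°, λ = -99.48467°
W-13: φ = +79.04267°, λ = -126.47767°
TP9: φ = +78.50133°, λ = +31.78083°
BB4→W-13: c = 0.093051 rad, d = 593.49 km
W-13→TP9: c = 0.384813 rad, d = 2454.39 km
Total = 593.49 + 2454.39 = 3047.89 km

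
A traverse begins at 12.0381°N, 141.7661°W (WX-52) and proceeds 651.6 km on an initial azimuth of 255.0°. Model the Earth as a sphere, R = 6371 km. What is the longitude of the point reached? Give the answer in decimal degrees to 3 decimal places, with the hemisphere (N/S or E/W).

147.522°W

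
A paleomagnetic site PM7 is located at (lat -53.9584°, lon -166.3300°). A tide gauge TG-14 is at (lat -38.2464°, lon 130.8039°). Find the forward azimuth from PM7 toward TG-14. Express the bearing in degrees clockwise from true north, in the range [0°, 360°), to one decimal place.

Δλ = -62.8661°
y = sin Δλ · cos φ₂ = -0.698922
x = cos φ₁ sin φ₂ − sin φ₁ cos φ₂ cos Δλ = -0.074609
θ = atan2(y, x) = -96.0932° → 263.9068° (mod 360°)

263.9°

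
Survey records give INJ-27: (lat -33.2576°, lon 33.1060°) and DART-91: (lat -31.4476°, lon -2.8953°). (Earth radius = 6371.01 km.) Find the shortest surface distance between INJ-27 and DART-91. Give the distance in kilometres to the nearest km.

3371 km

Δφ = 1.8100°,  Δλ = -36.0013°
a = sin²(Δφ/2) + cos φ₁ cos φ₂ sin²(Δλ/2) = 0.068377
c = 2·arcsin(√a) = 0.529130 rad = 30.3169°
d = R·c = 6371.01 × 0.529130 = 3371.1 km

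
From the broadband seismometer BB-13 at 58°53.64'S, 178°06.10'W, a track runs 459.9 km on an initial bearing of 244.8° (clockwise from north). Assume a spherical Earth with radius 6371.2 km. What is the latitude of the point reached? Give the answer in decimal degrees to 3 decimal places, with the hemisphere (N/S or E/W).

BB-13: φ = -58.89400°, λ = -178.10167°
δ = d/R = 459.9/6371.2 = 0.072184 rad
φ₂ = arcsin(sin φ₁ cos δ + cos φ₁ sin δ cos θ)
   = arcsin(-0.85621·0.99740 + 0.51662·0.07212·-0.42578) = -60.44094°
λ₂ = λ₁ + atan2(sin θ sin δ cos φ₁, cos δ − sin φ₁ sin φ₂) = 174.29684°

60.441°S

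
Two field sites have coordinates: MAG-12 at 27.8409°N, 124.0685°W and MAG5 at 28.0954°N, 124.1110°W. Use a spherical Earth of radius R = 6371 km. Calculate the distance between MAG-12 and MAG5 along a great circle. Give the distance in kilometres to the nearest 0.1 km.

28.6 km

Δφ = 0.2545°,  Δλ = -0.0425°
a = sin²(Δφ/2) + cos φ₁ cos φ₂ sin²(Δλ/2) = 0.000005
c = 2·arcsin(√a) = 0.004490 rad = 0.2573°
d = R·c = 6371 × 0.004490 = 28.6 km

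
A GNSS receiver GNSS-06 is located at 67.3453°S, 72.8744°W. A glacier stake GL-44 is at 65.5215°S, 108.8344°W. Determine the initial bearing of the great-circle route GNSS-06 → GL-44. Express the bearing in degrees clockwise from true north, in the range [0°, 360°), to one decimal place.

Δλ = -35.9600°
y = sin Δλ · cos φ₂ = -0.243316
x = cos φ₁ sin φ₂ − sin φ₁ cos φ₂ cos Δλ = -0.041046
θ = atan2(y, x) = -99.5752° → 260.4248° (mod 360°)

260.4°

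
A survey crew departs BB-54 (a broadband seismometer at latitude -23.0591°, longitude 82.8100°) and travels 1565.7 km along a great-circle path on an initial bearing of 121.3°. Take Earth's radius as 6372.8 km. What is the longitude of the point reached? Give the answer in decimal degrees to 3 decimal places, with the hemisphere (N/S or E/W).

96.659°E

δ = d/R = 1565.7/6372.8 = 0.245685 rad
φ₂ = arcsin(sin φ₁ cos δ + cos φ₁ sin δ cos θ)
   = arcsin(-0.39168·0.96997 + 0.92010·0.24322·-0.51952) = -29.74763°
λ₂ = λ₁ + atan2(sin θ sin δ cos φ₁, cos δ − sin φ₁ sin φ₂) = 96.65911°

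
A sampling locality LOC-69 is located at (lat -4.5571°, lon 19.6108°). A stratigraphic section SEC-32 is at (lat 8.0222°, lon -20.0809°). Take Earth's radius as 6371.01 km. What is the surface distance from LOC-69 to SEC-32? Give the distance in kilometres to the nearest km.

Δφ = 12.5793°,  Δλ = -39.6917°
a = sin²(Δφ/2) + cos φ₁ cos φ₂ sin²(Δλ/2) = 0.125768
c = 2·arcsin(√a) = 0.725052 rad = 41.5424°
d = R·c = 6371.01 × 0.725052 = 4619.3 km

4619 km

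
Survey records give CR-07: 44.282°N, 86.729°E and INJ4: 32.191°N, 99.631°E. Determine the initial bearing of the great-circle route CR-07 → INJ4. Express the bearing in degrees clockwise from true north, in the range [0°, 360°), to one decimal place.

135.8°

Δλ = 12.9020°
y = sin Δλ · cos φ₂ = 0.188960
x = cos φ₁ sin φ₂ − sin φ₁ cos φ₂ cos Δλ = -0.194548
θ = atan2(y, x) = 135.8347° → 135.8347° (mod 360°)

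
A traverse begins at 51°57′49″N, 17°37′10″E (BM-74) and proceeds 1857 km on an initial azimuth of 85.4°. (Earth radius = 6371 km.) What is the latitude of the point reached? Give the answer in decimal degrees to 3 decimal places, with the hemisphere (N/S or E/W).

BM-74: φ = +51.96361°, λ = +17.61944°
δ = d/R = 1857/6371 = 0.291477 rad
φ₂ = arcsin(sin φ₁ cos δ + cos φ₁ sin δ cos θ)
   = arcsin(0.78762·0.95782 + 0.61616·0.28737·0.08020) = 50.22821°
λ₂ = λ₁ + atan2(sin θ sin δ cos φ₁, cos δ − sin φ₁ sin φ₂) = 44.21905°

50.228°N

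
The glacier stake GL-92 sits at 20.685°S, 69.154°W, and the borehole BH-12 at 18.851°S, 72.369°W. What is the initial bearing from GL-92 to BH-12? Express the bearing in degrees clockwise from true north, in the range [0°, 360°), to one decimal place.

Δλ = -3.2150°
y = sin Δλ · cos φ₂ = -0.053075
x = cos φ₁ sin φ₂ − sin φ₁ cos φ₂ cos Δλ = 0.031478
θ = atan2(y, x) = -59.3285° → 300.6715° (mod 360°)

300.7°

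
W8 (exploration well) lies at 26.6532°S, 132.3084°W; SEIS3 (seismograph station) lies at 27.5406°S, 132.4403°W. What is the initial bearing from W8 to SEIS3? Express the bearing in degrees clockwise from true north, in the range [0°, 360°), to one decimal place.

Δλ = -0.1319°
y = sin Δλ · cos φ₂ = -0.002041
x = cos φ₁ sin φ₂ − sin φ₁ cos φ₂ cos Δλ = -0.015488
θ = atan2(y, x) = -172.4923° → 187.5077° (mod 360°)

187.5°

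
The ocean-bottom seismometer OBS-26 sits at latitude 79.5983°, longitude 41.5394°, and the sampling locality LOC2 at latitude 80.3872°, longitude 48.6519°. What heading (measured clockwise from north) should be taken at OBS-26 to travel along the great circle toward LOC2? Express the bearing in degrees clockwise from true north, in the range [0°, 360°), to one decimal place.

Δλ = 7.1125°
y = sin Δλ · cos φ₂ = 0.020676
x = cos φ₁ sin φ₂ − sin φ₁ cos φ₂ cos Δλ = 0.015032
θ = atan2(y, x) = 53.9816° → 53.9816° (mod 360°)

54.0°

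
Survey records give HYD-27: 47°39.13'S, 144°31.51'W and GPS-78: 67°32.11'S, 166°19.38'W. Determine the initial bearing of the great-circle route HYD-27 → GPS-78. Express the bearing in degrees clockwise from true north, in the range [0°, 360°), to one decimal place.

201.5°

HYD-27: φ = -47.65217°, λ = -144.52517°
GPS-78: φ = -67.53517°, λ = -166.32300°
Δλ = -21.7978°
y = sin Δλ · cos φ₂ = -0.141892
x = cos φ₁ sin φ₂ − sin φ₁ cos φ₂ cos Δλ = -0.360293
θ = atan2(y, x) = -158.5042° → 201.4958° (mod 360°)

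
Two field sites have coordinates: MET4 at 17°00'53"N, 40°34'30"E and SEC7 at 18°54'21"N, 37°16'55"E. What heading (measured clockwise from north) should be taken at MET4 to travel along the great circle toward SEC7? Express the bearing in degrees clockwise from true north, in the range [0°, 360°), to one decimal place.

MET4: φ = +17.01472°, λ = +40.57500°
SEC7: φ = +18.90583°, λ = +37.28194°
Δλ = -3.2931°
y = sin Δλ · cos φ₂ = -0.054344
x = cos φ₁ sin φ₂ − sin φ₁ cos φ₂ cos Δλ = 0.033457
θ = atan2(y, x) = -58.3813° → 301.6187° (mod 360°)

301.6°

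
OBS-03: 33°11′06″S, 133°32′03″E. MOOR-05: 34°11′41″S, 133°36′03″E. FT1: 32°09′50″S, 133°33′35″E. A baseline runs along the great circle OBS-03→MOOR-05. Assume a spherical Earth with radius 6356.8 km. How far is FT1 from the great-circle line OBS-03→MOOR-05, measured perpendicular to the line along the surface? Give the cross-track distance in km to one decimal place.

OBS-03: φ = -33.18500°, λ = +133.53417°
MOOR-05: φ = -34.19472°, λ = +133.60083°
FT1: φ = -32.16389°, λ = +133.55972°
δ₁₃ = central angle OBS-03→FT1 = 0.017826 rad  (haversine)
θ₁₃ = bearing OBS-03→FT1 = 1.214°,  θ₁₂ = bearing OBS-03→MOOR-05 = 176.874°
dₓₜ = R·arcsin(sin δ₁₃ · sin(θ₁₃ − θ₁₂)) = 6356.8·arcsin(0.01782·sin(-175.660°)) = -8.574 km
|dₓₜ| = 8.574 km

8.6 km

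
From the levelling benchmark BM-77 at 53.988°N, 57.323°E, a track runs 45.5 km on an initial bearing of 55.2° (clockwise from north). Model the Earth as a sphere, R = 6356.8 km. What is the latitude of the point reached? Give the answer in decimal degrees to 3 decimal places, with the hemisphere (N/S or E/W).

δ = d/R = 45.5/6356.8 = 0.007158 rad
φ₂ = arcsin(sin φ₁ cos δ + cos φ₁ sin δ cos θ)
   = arcsin(0.80889·0.99997 + 0.58795·0.00716·0.57071) = 54.22068°
λ₂ = λ₁ + atan2(sin θ sin δ cos φ₁, cos δ − sin φ₁ sin φ₂) = 57.89899°

54.221°N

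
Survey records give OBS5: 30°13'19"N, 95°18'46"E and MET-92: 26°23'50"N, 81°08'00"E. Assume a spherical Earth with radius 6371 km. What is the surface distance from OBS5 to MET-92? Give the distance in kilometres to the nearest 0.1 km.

OBS5: φ = +30.22194°, λ = +95.31278°
MET-92: φ = +26.39722°, λ = +81.13333°
Δφ = -3.8247°,  Δλ = -14.1794°
a = sin²(Δφ/2) + cos φ₁ cos φ₂ sin²(Δλ/2) = 0.012904
c = 2·arcsin(√a) = 0.227683 rad = 13.0453°
d = R·c = 6371 × 0.227683 = 1450.6 km

1450.6 km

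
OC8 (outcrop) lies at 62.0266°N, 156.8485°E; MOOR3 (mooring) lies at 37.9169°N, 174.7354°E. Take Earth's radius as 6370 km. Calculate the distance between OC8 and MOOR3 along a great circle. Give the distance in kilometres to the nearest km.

2947 km

Δφ = -24.1097°,  Δλ = 17.8869°
a = sin²(Δφ/2) + cos φ₁ cos φ₂ sin²(Δλ/2) = 0.052561
c = 2·arcsin(√a) = 0.462637 rad = 26.5071°
d = R·c = 6370 × 0.462637 = 2947.0 km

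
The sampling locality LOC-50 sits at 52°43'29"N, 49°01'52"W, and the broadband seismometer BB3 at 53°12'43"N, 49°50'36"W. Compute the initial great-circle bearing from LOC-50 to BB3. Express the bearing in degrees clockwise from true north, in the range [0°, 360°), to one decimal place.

LOC-50: φ = +52.72472°, λ = -49.03111°
BB3: φ = +53.21194°, λ = -49.84333°
Δλ = -0.8122°
y = sin Δλ · cos φ₂ = -0.008489
x = cos φ₁ sin φ₂ − sin φ₁ cos φ₂ cos Δλ = 0.008551
θ = atan2(y, x) = -44.7904° → 315.2096° (mod 360°)

315.2°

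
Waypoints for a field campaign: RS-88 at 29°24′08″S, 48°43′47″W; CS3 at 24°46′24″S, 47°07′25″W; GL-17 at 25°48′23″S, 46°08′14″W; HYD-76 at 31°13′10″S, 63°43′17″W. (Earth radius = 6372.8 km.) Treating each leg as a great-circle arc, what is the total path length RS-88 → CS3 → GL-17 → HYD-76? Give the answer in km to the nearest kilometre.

2509 km

RS-88: φ = -29.40222°, λ = -48.72972°
CS3: φ = -24.77333°, λ = -47.12361°
GL-17: φ = -25.80639°, λ = -46.13722°
HYD-76: φ = -31.21944°, λ = -63.72139°
RS-88→CS3: c = 0.084553 rad, d = 538.84 km
CS3→GL-17: c = 0.023820 rad, d = 151.80 km
GL-17→HYD-76: c = 0.285339 rad, d = 1818.41 km
Total = 538.84 + 151.80 + 1818.41 = 2509.04 km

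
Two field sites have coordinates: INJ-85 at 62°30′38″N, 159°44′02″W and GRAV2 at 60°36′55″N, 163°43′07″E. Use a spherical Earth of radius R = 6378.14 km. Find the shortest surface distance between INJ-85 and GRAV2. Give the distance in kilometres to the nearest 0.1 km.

INJ-85: φ = +62.51056°, λ = -159.73389°
GRAV2: φ = +60.61528°, λ = +163.71861°
Δφ = -1.8953°,  Δλ = -36.5475°
a = sin²(Δφ/2) + cos φ₁ cos φ₂ sin²(Δλ/2) = 0.022541
c = 2·arcsin(√a) = 0.301415 rad = 17.2698°
d = R·c = 6378.14 × 0.301415 = 1922.5 km

1922.5 km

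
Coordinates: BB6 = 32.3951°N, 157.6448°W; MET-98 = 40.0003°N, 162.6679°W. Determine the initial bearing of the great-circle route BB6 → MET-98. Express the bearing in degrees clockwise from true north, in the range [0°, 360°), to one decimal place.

Δλ = -5.0231°
y = sin Δλ · cos φ₂ = -0.067073
x = cos φ₁ sin φ₂ − sin φ₁ cos φ₂ cos Δλ = 0.133923
θ = atan2(y, x) = -26.6031° → 333.3969° (mod 360°)

333.4°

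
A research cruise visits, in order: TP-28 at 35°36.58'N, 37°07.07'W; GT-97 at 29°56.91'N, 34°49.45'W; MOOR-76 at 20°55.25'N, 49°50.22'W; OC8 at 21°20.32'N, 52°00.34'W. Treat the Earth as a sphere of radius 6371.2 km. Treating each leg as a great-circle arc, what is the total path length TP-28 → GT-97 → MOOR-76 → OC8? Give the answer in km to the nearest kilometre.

2703 km

TP-28: φ = +35.60967°, λ = -37.11783°
GT-97: φ = +29.94850°, λ = -34.82417°
MOOR-76: φ = +20.92083°, λ = -49.83700°
OC8: φ = +21.33867°, λ = -52.00567°
TP-28→GT-97: c = 0.104371 rad, d = 664.97 km
GT-97→MOOR-76: c = 0.283838 rad, d = 1808.39 km
MOOR-76→OC8: c = 0.036050 rad, d = 229.68 km
Total = 664.97 + 1808.39 + 229.68 = 2703.04 km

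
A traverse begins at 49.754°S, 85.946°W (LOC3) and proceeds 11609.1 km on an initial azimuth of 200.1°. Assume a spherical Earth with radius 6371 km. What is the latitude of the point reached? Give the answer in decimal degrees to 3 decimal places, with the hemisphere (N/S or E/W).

23.440°S

δ = d/R = 11609.1/6371 = 1.822179 rad
φ₂ = arcsin(sin φ₁ cos δ + cos φ₁ sin δ cos θ)
   = arcsin(-0.76328·-0.24874 + 0.64607·0.96857·-0.93909) = -23.44020°
λ₂ = λ₁ + atan2(sin θ sin δ cos φ₁, cos δ − sin φ₁ sin φ₂) = 115.32613°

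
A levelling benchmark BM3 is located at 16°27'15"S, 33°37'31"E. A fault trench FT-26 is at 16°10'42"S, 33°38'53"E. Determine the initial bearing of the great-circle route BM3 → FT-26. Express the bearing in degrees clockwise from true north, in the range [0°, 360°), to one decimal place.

BM3: φ = -16.45417°, λ = +33.62528°
FT-26: φ = -16.17833°, λ = +33.64806°
Δλ = 0.0228°
y = sin Δλ · cos φ₂ = 0.000382
x = cos φ₁ sin φ₂ − sin φ₁ cos φ₂ cos Δλ = 0.004814
θ = atan2(y, x) = 4.5346° → 4.5346° (mod 360°)

4.5°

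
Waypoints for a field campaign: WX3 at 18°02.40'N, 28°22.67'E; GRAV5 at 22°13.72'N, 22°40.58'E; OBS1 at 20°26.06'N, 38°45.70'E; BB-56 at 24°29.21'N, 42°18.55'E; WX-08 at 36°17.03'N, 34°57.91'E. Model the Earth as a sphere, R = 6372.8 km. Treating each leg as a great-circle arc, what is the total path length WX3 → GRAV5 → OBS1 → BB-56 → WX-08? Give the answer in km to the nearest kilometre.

WX3: φ = +18.04000°, λ = +28.37783°
GRAV5: φ = +22.22867°, λ = +22.67633°
OBS1: φ = +20.43433°, λ = +38.76167°
BB-56: φ = +24.48683°, λ = +42.30917°
WX-08: φ = +36.28383°, λ = +34.96517°
WX3→GRAV5: c = 0.118605 rad, d = 755.84 km
GRAV5→OBS1: c = 0.263248 rad, d = 1677.63 km
OBS1→BB-56: c = 0.090964 rad, d = 579.69 km
BB-56→WX-08: c = 0.233510 rad, d = 1488.11 km
Total = 755.84 + 1677.63 + 579.69 + 1488.11 = 4501.28 km

4501 km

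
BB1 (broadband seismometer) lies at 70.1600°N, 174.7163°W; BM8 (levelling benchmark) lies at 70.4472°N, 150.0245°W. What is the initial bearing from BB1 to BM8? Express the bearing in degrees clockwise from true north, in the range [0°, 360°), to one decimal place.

Δλ = 24.6918°
y = sin Δλ · cos φ₂ = 0.139806
x = cos φ₁ sin φ₂ − sin φ₁ cos φ₂ cos Δλ = 0.033796
θ = atan2(y, x) = 76.4102° → 76.4102° (mod 360°)

76.4°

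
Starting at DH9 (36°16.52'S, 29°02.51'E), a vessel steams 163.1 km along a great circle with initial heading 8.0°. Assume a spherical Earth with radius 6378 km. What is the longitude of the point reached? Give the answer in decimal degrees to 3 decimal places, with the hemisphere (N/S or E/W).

29.290°E

DH9: φ = -36.27533°, λ = +29.04183°
δ = d/R = 163.1/6378 = 0.025572 rad
φ₂ = arcsin(sin φ₁ cos δ + cos φ₁ sin δ cos θ)
   = arcsin(-0.59167·0.99967 + 0.80618·0.02557·0.99027) = -34.82415°
λ₂ = λ₁ + atan2(sin θ sin δ cos φ₁, cos δ − sin φ₁ sin φ₂) = 29.29021°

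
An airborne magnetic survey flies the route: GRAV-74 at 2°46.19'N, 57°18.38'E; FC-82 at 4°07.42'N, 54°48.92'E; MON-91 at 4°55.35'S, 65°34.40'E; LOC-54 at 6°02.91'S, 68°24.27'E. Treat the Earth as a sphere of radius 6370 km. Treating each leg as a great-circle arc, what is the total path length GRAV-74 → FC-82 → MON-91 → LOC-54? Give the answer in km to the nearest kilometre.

GRAV-74: φ = +2.76983°, λ = +57.30633°
FC-82: φ = +4.12367°, λ = +54.81533°
MON-91: φ = -4.92250°, λ = +65.57333°
LOC-54: φ = -6.04850°, λ = +68.40450°
GRAV-74→FC-82: c = 0.049412 rad, d = 314.76 km
FC-82→MON-91: c = 0.245168 rad, d = 1561.72 km
MON-91→LOC-54: c = 0.052967 rad, d = 337.40 km
Total = 314.76 + 1561.72 + 337.40 = 2213.88 km

2214 km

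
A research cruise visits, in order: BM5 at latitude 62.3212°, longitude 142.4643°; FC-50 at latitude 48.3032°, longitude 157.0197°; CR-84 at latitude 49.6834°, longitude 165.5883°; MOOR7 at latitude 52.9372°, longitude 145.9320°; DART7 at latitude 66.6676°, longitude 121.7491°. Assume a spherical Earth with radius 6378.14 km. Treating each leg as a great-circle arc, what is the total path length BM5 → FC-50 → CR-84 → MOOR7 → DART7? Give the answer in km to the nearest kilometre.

5873 km

BM5→FC-50: c = 0.282711 rad, d = 1803.17 km
FC-50→CR-84: c = 0.100978 rad, d = 644.05 km
CR-84→MOOR7: c = 0.221064 rad, d = 1409.98 km
MOOR7→DART7: c = 0.316035 rad, d = 2015.72 km
Total = 1803.17 + 644.05 + 1409.98 + 2015.72 = 5872.92 km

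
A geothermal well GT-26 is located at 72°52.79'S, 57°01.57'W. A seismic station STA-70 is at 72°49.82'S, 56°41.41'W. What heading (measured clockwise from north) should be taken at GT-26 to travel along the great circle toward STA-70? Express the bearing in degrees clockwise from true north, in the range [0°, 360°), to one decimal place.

GT-26: φ = -72.87983°, λ = -57.02617°
STA-70: φ = -72.83033°, λ = -56.69017°
Δλ = 0.3360°
y = sin Δλ · cos φ₂ = 0.001731
x = cos φ₁ sin φ₂ − sin φ₁ cos φ₂ cos Δλ = 0.000859
θ = atan2(y, x) = 63.6070° → 63.6070° (mod 360°)

63.6°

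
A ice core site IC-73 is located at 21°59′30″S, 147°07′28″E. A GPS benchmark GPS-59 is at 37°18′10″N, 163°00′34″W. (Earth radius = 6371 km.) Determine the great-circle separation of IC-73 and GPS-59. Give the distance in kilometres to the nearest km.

8408 km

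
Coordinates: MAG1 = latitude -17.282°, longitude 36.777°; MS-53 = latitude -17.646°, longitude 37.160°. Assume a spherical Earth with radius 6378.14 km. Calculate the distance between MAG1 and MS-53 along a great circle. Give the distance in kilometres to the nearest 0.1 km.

57.4 km

Δφ = -0.3640°,  Δλ = 0.3830°
a = sin²(Δφ/2) + cos φ₁ cos φ₂ sin²(Δλ/2) = 0.000020
c = 2·arcsin(√a) = 0.009001 rad = 0.5157°
d = R·c = 6378.14 × 0.009001 = 57.4 km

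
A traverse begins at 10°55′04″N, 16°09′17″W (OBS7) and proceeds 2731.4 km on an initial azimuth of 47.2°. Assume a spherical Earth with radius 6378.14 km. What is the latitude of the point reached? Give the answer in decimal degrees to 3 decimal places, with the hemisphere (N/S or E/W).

OBS7: φ = +10.91778°, λ = -16.15472°
δ = d/R = 2731.4/6378.14 = 0.428244 rad
φ₂ = arcsin(sin φ₁ cos δ + cos φ₁ sin δ cos θ)
   = arcsin(0.18940·0.90970 + 0.98190·0.41527·0.67944) = 26.70160°
λ₂ = λ₁ + atan2(sin θ sin δ cos φ₁, cos δ − sin φ₁ sin φ₂) = 3.78743°

26.702°N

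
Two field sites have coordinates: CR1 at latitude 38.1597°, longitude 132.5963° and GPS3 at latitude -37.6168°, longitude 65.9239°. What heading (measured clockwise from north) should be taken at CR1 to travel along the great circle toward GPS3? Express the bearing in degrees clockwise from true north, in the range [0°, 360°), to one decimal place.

Δλ = -66.6724°
y = sin Δλ · cos φ₂ = -0.727360
x = cos φ₁ sin φ₂ − sin φ₁ cos φ₂ cos Δλ = -0.673735
θ = atan2(y, x) = -132.8081° → 227.1919° (mod 360°)

227.2°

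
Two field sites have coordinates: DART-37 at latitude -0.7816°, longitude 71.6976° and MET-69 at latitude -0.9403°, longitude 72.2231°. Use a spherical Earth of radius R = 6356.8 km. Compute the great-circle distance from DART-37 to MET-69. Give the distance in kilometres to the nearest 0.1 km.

Δφ = -0.1587°,  Δλ = 0.5255°
a = sin²(Δφ/2) + cos φ₁ cos φ₂ sin²(Δλ/2) = 0.000023
c = 2·arcsin(√a) = 0.009580 rad = 0.5489°
d = R·c = 6356.8 × 0.009580 = 60.9 km

60.9 km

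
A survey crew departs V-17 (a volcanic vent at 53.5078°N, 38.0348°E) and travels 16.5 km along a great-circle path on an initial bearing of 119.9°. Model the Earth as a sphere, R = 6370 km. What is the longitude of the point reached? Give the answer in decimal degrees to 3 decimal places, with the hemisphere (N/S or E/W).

δ = d/R = 16.5/6370 = 0.002590 rad
φ₂ = arcsin(sin φ₁ cos δ + cos φ₁ sin δ cos θ)
   = arcsin(0.80394·1.00000 + 0.59471·0.00259·-0.49849) = 53.43362°
λ₂ = λ₁ + atan2(sin θ sin δ cos φ₁, cos δ − sin φ₁ sin φ₂) = 38.25076°

38.251°E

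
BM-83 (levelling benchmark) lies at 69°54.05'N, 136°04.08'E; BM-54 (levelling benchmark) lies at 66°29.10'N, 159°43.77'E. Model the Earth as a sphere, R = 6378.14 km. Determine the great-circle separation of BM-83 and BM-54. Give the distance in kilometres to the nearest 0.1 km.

1041.5 km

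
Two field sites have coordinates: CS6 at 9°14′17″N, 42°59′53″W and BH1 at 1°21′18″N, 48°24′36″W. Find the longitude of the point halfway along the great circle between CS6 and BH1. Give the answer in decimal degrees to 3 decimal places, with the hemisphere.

45.721°W

CS6: φ = +9.23806°, λ = -42.99806°
BH1: φ = +1.35500°, λ = -48.41000°
Bx = cos φ₂ cos Δλ = 0.995264,  By = cos φ₂ sin Δλ = -0.094289
φₘ = atan2(sin φ₁ + sin φ₂, √((cos φ₁ + Bx)² + By²)) = 5.30241°
λₘ = λ₁ + atan2(By, cos φ₁ + Bx) = -45.72133°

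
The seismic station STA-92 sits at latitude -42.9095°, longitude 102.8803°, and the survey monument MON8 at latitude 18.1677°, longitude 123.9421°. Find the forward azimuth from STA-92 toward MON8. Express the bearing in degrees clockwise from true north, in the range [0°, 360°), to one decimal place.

22.3°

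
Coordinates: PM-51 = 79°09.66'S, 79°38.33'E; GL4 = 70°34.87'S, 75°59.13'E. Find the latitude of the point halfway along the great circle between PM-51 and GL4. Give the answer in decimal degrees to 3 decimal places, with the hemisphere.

PM-51: φ = -79.16100°, λ = +79.63883°
GL4: φ = -70.58117°, λ = +75.98550°
Bx = cos φ₂ cos Δλ = 0.331796,  By = cos φ₂ sin Δλ = -0.021185
φₘ = atan2(sin φ₁ + sin φ₂, √((cos φ₁ + Bx)² + By²)) = -74.87785°
λₘ = λ₁ + atan2(By, cos φ₁ + Bx) = 77.30519°

74.878°S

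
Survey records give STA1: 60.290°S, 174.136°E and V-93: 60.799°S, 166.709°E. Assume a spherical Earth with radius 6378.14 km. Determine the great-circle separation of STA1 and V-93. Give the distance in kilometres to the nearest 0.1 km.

410.3 km

Δφ = -0.5090°,  Δλ = -7.4270°
a = sin²(Δφ/2) + cos φ₁ cos φ₂ sin²(Δλ/2) = 0.001034
c = 2·arcsin(√a) = 0.064323 rad = 3.6855°
d = R·c = 6378.14 × 0.064323 = 410.3 km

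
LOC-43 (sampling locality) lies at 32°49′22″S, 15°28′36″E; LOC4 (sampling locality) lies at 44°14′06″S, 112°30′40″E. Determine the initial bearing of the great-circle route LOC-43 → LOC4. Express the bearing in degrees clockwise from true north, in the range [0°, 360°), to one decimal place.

131.7°

LOC-43: φ = -32.82278°, λ = +15.47667°
LOC4: φ = -44.23500°, λ = +112.51111°
Δλ = 97.0344°
y = sin Δλ · cos φ₂ = 0.711091
x = cos φ₁ sin φ₂ − sin φ₁ cos φ₂ cos Δλ = -0.633793
θ = atan2(y, x) = 131.7105° → 131.7105° (mod 360°)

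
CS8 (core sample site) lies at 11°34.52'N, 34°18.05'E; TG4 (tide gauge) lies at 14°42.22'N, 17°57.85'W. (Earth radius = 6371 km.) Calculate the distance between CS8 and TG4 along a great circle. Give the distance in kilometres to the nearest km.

5658 km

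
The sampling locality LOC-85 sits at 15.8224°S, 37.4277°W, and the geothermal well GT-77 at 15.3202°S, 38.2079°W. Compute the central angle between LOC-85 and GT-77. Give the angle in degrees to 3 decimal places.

0.904°

Δφ = 0.5022°,  Δλ = -0.7802°
a = sin²(Δφ/2) + cos φ₁ cos φ₂ sin²(Δλ/2) = 0.000062
c = 2·arcsin(√a) = 0.015776 rad = 0.9039°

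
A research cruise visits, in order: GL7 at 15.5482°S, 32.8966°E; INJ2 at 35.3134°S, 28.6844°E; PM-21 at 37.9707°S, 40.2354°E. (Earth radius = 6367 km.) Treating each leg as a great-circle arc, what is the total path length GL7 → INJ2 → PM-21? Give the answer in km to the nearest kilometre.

GL7→INJ2: c = 0.351193 rad, d = 2236.05 km
INJ2→PM-21: c = 0.168148 rad, d = 1070.60 km
Total = 2236.05 + 1070.60 = 3306.65 km

3307 km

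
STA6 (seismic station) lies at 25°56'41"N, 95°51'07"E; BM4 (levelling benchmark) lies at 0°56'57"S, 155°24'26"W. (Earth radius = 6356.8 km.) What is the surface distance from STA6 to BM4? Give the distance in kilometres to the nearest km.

11896 km

STA6: φ = +25.94472°, λ = +95.85194°
BM4: φ = -0.94917°, λ = -155.40722°
Δφ = -26.8939°,  Δλ = 108.7408°
a = sin²(Δφ/2) + cos φ₁ cos φ₂ sin²(Δλ/2) = 0.648058
c = 2·arcsin(√a) = 1.871419 rad = 107.2244°
d = R·c = 6356.8 × 1.871419 = 11896.2 km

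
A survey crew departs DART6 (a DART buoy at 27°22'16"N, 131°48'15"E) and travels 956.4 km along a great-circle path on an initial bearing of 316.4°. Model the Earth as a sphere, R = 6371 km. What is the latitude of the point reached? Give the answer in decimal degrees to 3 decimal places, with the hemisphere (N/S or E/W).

33.419°N

DART6: φ = +27.37111°, λ = +131.80417°
δ = d/R = 956.4/6371 = 0.150118 rad
φ₂ = arcsin(sin φ₁ cos δ + cos φ₁ sin δ cos θ)
   = arcsin(0.45975·0.98875 + 0.88805·0.14955·0.72417) = 33.41916°
λ₂ = λ₁ + atan2(sin θ sin δ cos φ₁, cos δ − sin φ₁ sin φ₂) = 124.70624°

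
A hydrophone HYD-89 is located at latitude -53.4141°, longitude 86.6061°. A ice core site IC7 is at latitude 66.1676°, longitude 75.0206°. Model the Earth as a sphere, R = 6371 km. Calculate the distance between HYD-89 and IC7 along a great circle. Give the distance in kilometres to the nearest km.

13333 km

Δφ = 119.5817°,  Δλ = -11.5855°
a = sin²(Δφ/2) + cos φ₁ cos φ₂ sin²(Δλ/2) = 0.749285
c = 2·arcsin(√a) = 2.092746 rad = 119.9055°
d = R·c = 6371 × 2.092746 = 13332.9 km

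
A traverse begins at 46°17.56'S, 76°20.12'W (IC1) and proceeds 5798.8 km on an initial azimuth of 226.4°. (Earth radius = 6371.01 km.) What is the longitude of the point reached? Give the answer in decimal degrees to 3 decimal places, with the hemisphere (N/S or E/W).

IC1: φ = -46.29267°, λ = -76.33533°
δ = d/R = 5798.8/6371.01 = 0.910185 rad
φ₂ = arcsin(sin φ₁ cos δ + cos φ₁ sin δ cos θ)
   = arcsin(-0.72288·0.61360 + 0.69097·0.78962·-0.68962) = -55.06662°
λ₂ = λ₁ + atan2(sin θ sin δ cos φ₁, cos δ − sin φ₁ sin φ₂) = -163.29728°

163.297°W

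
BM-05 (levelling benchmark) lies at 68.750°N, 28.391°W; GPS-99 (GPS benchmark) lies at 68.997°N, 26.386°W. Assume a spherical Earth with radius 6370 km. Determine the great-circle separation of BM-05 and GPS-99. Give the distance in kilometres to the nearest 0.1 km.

Δφ = 0.2470°,  Δλ = 2.0050°
a = sin²(Δφ/2) + cos φ₁ cos φ₂ sin²(Δλ/2) = 0.000044
c = 2·arcsin(√a) = 0.013328 rad = 0.7637°
d = R·c = 6370 × 0.013328 = 84.9 km

84.9 km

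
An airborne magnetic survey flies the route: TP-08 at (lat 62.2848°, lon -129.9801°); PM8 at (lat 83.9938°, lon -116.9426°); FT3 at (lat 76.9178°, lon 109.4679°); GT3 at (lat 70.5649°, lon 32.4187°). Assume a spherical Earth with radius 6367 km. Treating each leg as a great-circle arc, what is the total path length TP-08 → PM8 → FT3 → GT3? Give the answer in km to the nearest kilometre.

6708 km

TP-08→PM8: c = 0.382271 rad, d = 2433.92 km
PM8→FT3: c = 0.309882 rad, d = 1973.02 km
FT3→GT3: c = 0.361342 rad, d = 2300.66 km
Total = 2433.92 + 1973.02 + 2300.66 = 6707.60 km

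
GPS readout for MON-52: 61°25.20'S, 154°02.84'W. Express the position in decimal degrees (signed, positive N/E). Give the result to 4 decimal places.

lat: 61.4200° S → -61.4200°
lon: 154.0473° W → -154.0473°

-61.4200°, -154.0473°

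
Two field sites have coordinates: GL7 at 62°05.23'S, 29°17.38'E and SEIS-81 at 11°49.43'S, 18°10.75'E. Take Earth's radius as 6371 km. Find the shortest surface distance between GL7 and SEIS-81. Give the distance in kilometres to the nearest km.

GL7: φ = -62.08717°, λ = +29.28967°
SEIS-81: φ = -11.82383°, λ = +18.17917°
Δφ = 50.2633°,  Δλ = -11.1105°
a = sin²(Δφ/2) + cos φ₁ cos φ₂ sin²(Δλ/2) = 0.184664
c = 2·arcsin(√a) = 0.888377 rad = 50.9003°
d = R·c = 6371 × 0.888377 = 5659.9 km

5660 km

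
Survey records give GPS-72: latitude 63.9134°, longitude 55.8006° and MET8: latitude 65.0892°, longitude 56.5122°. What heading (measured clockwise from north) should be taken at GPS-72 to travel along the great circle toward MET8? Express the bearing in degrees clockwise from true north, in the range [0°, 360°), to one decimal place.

Δλ = 0.7116°
y = sin Δλ · cos φ₂ = 0.005231
x = cos φ₁ sin φ₂ − sin φ₁ cos φ₂ cos Δλ = 0.020549
θ = atan2(y, x) = 14.2822° → 14.2822° (mod 360°)

14.3°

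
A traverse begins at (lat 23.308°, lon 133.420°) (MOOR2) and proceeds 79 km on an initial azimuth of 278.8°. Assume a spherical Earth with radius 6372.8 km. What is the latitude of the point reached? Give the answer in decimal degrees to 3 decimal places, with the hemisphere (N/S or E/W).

23.415°N

δ = d/R = 79/6372.8 = 0.012396 rad
φ₂ = arcsin(sin φ₁ cos δ + cos φ₁ sin δ cos θ)
   = arcsin(0.39567·0.99992 + 0.91839·0.01240·0.15299) = 23.41480°
λ₂ = λ₁ + atan2(sin θ sin δ cos φ₁, cos δ − sin φ₁ sin φ₂) = 132.65511°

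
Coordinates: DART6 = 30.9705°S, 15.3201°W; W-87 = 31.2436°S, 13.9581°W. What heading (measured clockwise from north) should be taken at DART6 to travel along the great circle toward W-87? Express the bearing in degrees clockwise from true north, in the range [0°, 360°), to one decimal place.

Δλ = 1.3620°
y = sin Δλ · cos φ₂ = 0.020322
x = cos φ₁ sin φ₂ − sin φ₁ cos φ₂ cos Δλ = -0.004891
θ = atan2(y, x) = 103.5318° → 103.5318° (mod 360°)

103.5°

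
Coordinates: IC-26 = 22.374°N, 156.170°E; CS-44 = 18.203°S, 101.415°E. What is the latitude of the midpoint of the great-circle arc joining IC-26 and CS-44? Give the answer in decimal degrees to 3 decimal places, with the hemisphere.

2.348°N

Bx = cos φ₂ cos Δλ = 0.548195,  By = cos φ₂ sin Δλ = -0.775821
φₘ = atan2(sin φ₁ + sin φ₂, √((cos φ₁ + Bx)² + By²)) = 2.34821°
λₘ = λ₁ + atan2(By, cos φ₁ + Bx) = 128.39308°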